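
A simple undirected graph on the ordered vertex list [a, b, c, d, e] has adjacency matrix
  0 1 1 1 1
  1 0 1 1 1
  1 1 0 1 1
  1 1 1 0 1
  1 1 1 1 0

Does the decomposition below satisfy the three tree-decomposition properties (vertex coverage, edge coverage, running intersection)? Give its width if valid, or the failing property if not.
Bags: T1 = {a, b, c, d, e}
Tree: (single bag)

Vertex coverage: the bags together contain {a, b, c, d, e}, the full vertex set. Edge coverage: each edge of G has both endpoints in at least one bag. Running intersection: for every vertex, the bags containing it form a connected subtree. All three properties hold, so this is a valid tree decomposition of width max|bag| − 1 = 4, and hence tw(G) ≤ 4.

Yes; width 4.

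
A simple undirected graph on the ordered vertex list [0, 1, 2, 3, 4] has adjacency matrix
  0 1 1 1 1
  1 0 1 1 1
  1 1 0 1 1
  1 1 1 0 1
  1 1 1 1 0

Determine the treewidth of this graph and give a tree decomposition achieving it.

A single bag containing all 5 vertices is trivially a valid decomposition of width 4. For the lower bound, the 5 vertices {0, 1, 2, 3, 4} are pairwise adjacent, and any tree decomposition puts a clique entirely inside one bag — forcing width ≥ 4. Combining the bounds, tw(G) = 4.

Treewidth 4.
One such decomposition:
Bags: B1 = {0, 1, 2, 3, 4}
Tree: (single bag)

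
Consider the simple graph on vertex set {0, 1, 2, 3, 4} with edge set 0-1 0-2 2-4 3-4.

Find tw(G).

1

A width-1 tree decomposition is:
Bags: B1 = {3, 4}  B2 = {2, 4}  B3 = {0, 2}  B4 = {0, 1}
Tree: B1–B2, B2–B3, B3–B4
The largest bag has 2 vertices, giving width 1; this decomposition certifies tw(G) ≤ 1. Since G has at least one edge (e.g. 3–4), it is not an edgeless graph, so tw(G) ≥ 1. Hence tw(G) = 1 exactly.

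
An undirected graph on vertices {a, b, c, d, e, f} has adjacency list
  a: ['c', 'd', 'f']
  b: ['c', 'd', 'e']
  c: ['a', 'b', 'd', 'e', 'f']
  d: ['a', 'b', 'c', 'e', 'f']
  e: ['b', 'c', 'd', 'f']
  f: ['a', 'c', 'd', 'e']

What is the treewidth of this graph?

3

A width-3 tree decomposition is:
Bags: B1 = {b, c, d, e}  B2 = {c, d, e, f}  B3 = {a, c, d, f}
Tree: B1–B2, B2–B3
Every bag has size at most 4, so the width is 4 − 1 = 3 and tw(G) ≤ 3. On the other hand G contains the 4-clique {c, d, e, f}. A clique must lie in a single bag of any decomposition, so no decomposition can have width below 3. The upper and lower bounds meet at 3, so that is the treewidth.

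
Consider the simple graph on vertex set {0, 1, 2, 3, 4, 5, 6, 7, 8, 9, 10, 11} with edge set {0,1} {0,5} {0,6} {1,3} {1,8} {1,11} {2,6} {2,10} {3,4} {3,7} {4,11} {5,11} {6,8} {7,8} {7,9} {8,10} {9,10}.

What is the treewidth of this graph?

3

A width-3 tree decomposition is:
Bags: B1 = {2, 7, 9, 10}  B2 = {2, 7, 8, 10}  B3 = {2, 6, 7, 8}  B4 = {3, 6, 7, 8}  B5 = {1, 3, 6, 8}  B6 = {0, 1, 3, 6}  B7 = {0, 1, 3, 4}  B8 = {0, 1, 4, 11}  B9 = {0, 4, 5, 11}
Tree: B1–B2, B2–B3, B3–B4, B4–B5, B5–B6, B6–B7, B7–B8, B8–B9
Each bag holds 4 vertices, so the decomposition has width 3, which upper-bounds the treewidth. For the lower bound: the 4 vertex sets {2,9,10}, {7}, {8}, {0,1,3,6} are disjoint, each induces a connected subgraph, and every pair is joined by at least one edge of G. Contracting each set to a single vertex therefore yields K_{4} as a minor, and since treewidth is minor-monotone, tw(G) ≥ tw(K_{4}) = 3. The upper and lower bounds meet at 3, so that is the treewidth.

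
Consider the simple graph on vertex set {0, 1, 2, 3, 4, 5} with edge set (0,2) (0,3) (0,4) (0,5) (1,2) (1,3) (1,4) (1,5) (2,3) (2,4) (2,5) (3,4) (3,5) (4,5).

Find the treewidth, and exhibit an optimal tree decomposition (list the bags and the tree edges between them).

Treewidth 4.
Bags: B1 = {0, 2, 3, 4, 5}  B2 = {1, 2, 3, 4, 5}
Tree: B1–B2

The largest bag has 5 vertices, giving width 4; this decomposition certifies tw(G) ≤ 4. For the lower bound, the 5 vertices {0, 2, 3, 4, 5} are pairwise adjacent, and any tree decomposition puts a clique entirely inside one bag — forcing width ≥ 4. Combining the bounds, tw(G) = 4.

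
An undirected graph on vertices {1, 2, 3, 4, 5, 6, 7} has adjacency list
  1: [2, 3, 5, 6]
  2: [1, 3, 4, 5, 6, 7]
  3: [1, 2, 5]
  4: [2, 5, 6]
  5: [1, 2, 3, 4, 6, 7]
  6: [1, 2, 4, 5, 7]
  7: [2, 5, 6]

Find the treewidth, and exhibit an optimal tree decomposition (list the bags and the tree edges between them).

Every bag has size at most 4, so the width is 4 − 1 = 3 and tw(G) ≤ 3. Conversely, {1, 2, 3, 5} is a clique of size 4, and the vertices of any clique must share a bag in every tree decomposition; so some bag has ≥ 4 vertices and tw(G) ≥ 3. Combining the bounds, tw(G) = 3.

Treewidth 3.
One optimal decomposition is:
Bags: B1 = {1, 2, 5, 6}  B2 = {2, 5, 6, 7}  B3 = {2, 4, 5, 6}  B4 = {1, 2, 3, 5}
Tree: B1–B2, B2–B3, B1–B4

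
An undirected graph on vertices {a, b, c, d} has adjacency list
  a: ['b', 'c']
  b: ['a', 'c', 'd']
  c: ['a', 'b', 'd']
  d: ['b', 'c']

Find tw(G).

A width-2 tree decomposition is:
Bags: B1 = {b, c, d}  B2 = {a, b, c}
Tree: B1–B2
Every bag has size at most 3, so the width is 3 − 1 = 2 and tw(G) ≤ 2. For the lower bound, the 3 vertices {b, c, d} are pairwise adjacent, and any tree decomposition puts a clique entirely inside one bag — forcing width ≥ 2. Combining the bounds, tw(G) = 2.

2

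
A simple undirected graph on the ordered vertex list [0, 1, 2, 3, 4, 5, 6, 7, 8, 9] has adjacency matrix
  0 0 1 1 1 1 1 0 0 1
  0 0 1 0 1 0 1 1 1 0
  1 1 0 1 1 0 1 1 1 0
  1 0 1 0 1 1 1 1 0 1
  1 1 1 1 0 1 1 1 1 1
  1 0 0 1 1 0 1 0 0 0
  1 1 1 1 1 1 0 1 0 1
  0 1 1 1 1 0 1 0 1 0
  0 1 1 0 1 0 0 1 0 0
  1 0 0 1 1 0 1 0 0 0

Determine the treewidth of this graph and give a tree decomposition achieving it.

Treewidth 4.
One such decomposition:
Bags: B1 = {1, 2, 4, 6, 7}  B2 = {1, 2, 4, 7, 8}  B3 = {2, 3, 4, 6, 7}  B4 = {0, 2, 3, 4, 6}  B5 = {0, 3, 4, 5, 6}  B6 = {0, 3, 4, 6, 9}
Tree: B1–B2, B1–B3, B3–B4, B4–B5, B4–B6

Every bag has size at most 5, so the width is 5 − 1 = 4 and tw(G) ≤ 4. Conversely, {1, 2, 4, 7, 8} is a clique of size 5, and the vertices of any clique must share a bag in every tree decomposition; so some bag has ≥ 5 vertices and tw(G) ≥ 4. Therefore the treewidth is 4.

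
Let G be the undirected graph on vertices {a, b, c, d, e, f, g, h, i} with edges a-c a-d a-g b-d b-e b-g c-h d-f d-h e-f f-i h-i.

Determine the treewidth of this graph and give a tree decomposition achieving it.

Each bag holds 4 vertices, so the decomposition has width 3, which upper-bounds the treewidth. For the lower bound: the 4 vertex sets {b,e,g}, {a}, {d}, {c,f,h,i} are disjoint, each induces a connected subgraph, and every pair is joined by at least one edge of G. Contracting each set to a single vertex therefore yields K_{4} as a minor, and since treewidth is minor-monotone, tw(G) ≥ tw(K_{4}) = 3. Hence tw(G) = 3 exactly.

Treewidth 3.
One optimal decomposition is:
Bags: B1 = {a, b, e, g}  B2 = {a, b, d, e}  B3 = {a, d, e, f}  B4 = {a, c, d, f}  B5 = {c, d, f, h}  B6 = {c, f, h, i}
Tree: B1–B2, B2–B3, B3–B4, B4–B5, B5–B6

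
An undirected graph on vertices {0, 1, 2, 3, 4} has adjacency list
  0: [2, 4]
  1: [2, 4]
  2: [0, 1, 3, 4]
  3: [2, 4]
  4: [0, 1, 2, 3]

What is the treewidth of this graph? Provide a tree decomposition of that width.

Treewidth 2.
One such decomposition:
Bags: B1 = {1, 2, 4}  B2 = {2, 3, 4}  B3 = {0, 2, 4}
Tree: B1–B2, B1–B3

Each bag holds 3 vertices, so the decomposition has width 2, which upper-bounds the treewidth. On the other hand G contains the 3-clique {0, 2, 4}. A clique must lie in a single bag of any decomposition, so no decomposition can have width below 2. The upper and lower bounds meet at 2, so that is the treewidth.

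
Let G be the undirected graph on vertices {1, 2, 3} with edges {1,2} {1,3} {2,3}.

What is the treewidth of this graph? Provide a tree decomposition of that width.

Treewidth 2.
One such decomposition:
Bags: B1 = {1, 2, 3}
Tree: (single bag)

A single bag containing all 3 vertices is trivially a valid decomposition of width 2. Conversely, {1, 2, 3} is a clique of size 3, and the vertices of any clique must share a bag in every tree decomposition; so some bag has ≥ 3 vertices and tw(G) ≥ 2. Therefore the treewidth is 2.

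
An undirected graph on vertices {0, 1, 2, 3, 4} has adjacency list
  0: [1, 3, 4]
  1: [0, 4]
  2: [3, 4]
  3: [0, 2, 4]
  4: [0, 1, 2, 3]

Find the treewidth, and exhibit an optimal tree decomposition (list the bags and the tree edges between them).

Treewidth 2.
One optimal decomposition is:
Bags: B1 = {0, 3, 4}  B2 = {2, 3, 4}  B3 = {0, 1, 4}
Tree: B1–B2, B1–B3

Each bag holds 3 vertices, so the decomposition has width 2, which upper-bounds the treewidth. On the other hand G contains the 3-clique {0, 1, 4}. A clique must lie in a single bag of any decomposition, so no decomposition can have width below 2. Hence tw(G) = 2 exactly.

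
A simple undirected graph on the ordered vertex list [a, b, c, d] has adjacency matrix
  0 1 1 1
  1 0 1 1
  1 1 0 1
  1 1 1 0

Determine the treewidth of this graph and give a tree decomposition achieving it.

With just one bag of size 4, the width is 4 − 1 = 3, so tw(G) ≤ 3. Conversely, {a, b, c, d} is a clique of size 4, and the vertices of any clique must share a bag in every tree decomposition; so some bag has ≥ 4 vertices and tw(G) ≥ 3. The upper and lower bounds meet at 3, so that is the treewidth.

Treewidth 3.
One optimal decomposition is:
Bags: B1 = {a, b, c, d}
Tree: (single bag)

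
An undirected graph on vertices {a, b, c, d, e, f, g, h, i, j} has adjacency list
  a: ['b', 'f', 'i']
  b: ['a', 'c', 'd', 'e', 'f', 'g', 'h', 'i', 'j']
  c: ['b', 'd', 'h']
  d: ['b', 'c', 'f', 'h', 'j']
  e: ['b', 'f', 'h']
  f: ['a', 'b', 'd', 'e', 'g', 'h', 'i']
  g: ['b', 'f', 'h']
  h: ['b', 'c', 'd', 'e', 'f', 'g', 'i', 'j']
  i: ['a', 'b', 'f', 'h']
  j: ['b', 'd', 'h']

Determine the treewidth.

A width-3 tree decomposition is:
Bags: B1 = {a, b, f, i}  B2 = {b, f, h, i}  B3 = {b, e, f, h}  B4 = {b, d, f, h}  B5 = {b, d, h, j}  B6 = {b, c, d, h}  B7 = {b, f, g, h}
Tree: B1–B2, B2–B3, B3–B4, B4–B5, B4–B6, B4–B7
The largest bag has 4 vertices, giving width 3; this decomposition certifies tw(G) ≤ 3. Conversely, {b, d, h, j} is a clique of size 4, and the vertices of any clique must share a bag in every tree decomposition; so some bag has ≥ 4 vertices and tw(G) ≥ 3. The upper and lower bounds meet at 3, so that is the treewidth.

3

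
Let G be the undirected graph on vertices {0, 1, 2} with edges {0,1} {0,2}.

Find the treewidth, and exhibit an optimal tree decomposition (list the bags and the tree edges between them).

Each bag holds 2 vertices, so the decomposition has width 1, which upper-bounds the treewidth. Any graph with an edge has treewidth ≥ 1, and G has the edge 0–1. Therefore the treewidth is 1.

Treewidth 1.
One such decomposition:
Bags: B1 = {0, 1}  B2 = {0, 2}
Tree: B1–B2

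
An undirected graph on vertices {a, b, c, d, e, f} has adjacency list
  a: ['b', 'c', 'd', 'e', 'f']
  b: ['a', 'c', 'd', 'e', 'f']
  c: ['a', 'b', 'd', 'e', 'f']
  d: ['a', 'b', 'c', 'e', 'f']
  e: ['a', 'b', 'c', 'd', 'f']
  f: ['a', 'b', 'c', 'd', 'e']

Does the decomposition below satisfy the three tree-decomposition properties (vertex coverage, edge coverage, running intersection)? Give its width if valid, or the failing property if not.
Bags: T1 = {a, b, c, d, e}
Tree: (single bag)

No — vertex f appears in no bag.

A tree decomposition must satisfy three properties: every vertex lies in some bag; for every edge, both endpoints lie together in some bag; and for every vertex, the bags containing it form a connected subtree. Here vertex f appears in no bag, so the decomposition is invalid.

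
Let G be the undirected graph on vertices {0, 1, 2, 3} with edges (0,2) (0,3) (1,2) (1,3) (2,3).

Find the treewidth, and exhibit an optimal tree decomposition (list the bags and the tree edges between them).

Each bag holds 3 vertices, so the decomposition has width 2, which upper-bounds the treewidth. For the lower bound, the 3 vertices {0, 2, 3} are pairwise adjacent, and any tree decomposition puts a clique entirely inside one bag — forcing width ≥ 2. Therefore the treewidth is 2.

Treewidth 2.
One optimal decomposition is:
Bags: B1 = {0, 2, 3}  B2 = {1, 2, 3}
Tree: B1–B2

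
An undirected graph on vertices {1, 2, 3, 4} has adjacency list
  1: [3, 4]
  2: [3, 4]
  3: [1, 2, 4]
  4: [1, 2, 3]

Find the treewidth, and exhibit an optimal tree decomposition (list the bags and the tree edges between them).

Treewidth 2.
One such decomposition:
Bags: B1 = {2, 3, 4}  B2 = {1, 3, 4}
Tree: B1–B2

Each bag holds 3 vertices, so the decomposition has width 2, which upper-bounds the treewidth. On the other hand G contains the 3-clique {1, 3, 4}. A clique must lie in a single bag of any decomposition, so no decomposition can have width below 2. Combining the bounds, tw(G) = 2.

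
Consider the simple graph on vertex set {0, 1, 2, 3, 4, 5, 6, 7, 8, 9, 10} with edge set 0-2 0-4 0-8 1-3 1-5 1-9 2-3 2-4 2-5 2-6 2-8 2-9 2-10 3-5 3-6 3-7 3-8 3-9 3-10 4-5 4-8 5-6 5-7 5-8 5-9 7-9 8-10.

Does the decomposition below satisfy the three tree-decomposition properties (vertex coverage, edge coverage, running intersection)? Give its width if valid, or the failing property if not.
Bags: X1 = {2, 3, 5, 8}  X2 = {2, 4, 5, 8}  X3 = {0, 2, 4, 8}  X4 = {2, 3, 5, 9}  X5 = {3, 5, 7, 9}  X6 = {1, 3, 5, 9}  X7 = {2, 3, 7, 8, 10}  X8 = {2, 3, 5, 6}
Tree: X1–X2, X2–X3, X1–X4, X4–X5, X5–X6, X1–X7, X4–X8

A tree decomposition must satisfy three properties: every vertex lies in some bag; for every edge, both endpoints lie together in some bag; and for every vertex, the bags containing it form a connected subtree. Here bags containing vertex 7 are not connected in the tree, so the decomposition is invalid.

No — bags containing vertex 7 are not connected in the tree.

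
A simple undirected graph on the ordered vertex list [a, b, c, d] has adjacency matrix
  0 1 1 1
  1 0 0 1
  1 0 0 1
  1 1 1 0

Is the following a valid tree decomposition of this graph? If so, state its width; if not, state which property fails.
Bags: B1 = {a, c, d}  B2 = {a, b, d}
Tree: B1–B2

Yes; width 2.

Vertex coverage: the bags together contain {a, b, c, d}, the full vertex set. Edge coverage: each edge of G has both endpoints in at least one bag. Running intersection: for every vertex, the bags containing it form a connected subtree. All three properties hold, so this is a valid tree decomposition of width max|bag| − 1 = 2, and hence tw(G) ≤ 2.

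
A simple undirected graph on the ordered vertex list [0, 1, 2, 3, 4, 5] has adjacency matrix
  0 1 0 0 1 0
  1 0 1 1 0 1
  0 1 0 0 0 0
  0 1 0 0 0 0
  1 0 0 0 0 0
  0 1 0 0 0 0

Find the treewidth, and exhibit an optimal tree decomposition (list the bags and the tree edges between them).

Treewidth 1.
One such decomposition:
Bags: B1 = {1, 3}  B2 = {1, 5}  B3 = {0, 1}  B4 = {0, 4}  B5 = {1, 2}
Tree: B1–B2, B2–B3, B3–B4, B3–B5

The largest bag has 2 vertices, giving width 1; this decomposition certifies tw(G) ≤ 1. G has an edge, so its treewidth is at least 1. Combining the bounds, tw(G) = 1.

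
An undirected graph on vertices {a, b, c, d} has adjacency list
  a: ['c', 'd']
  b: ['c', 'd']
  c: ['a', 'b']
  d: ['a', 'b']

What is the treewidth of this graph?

A width-2 tree decomposition is:
Bags: B1 = {a, c, d}  B2 = {b, c, d}
Tree: B1–B2
Every bag has size at most 3, so the width is 3 − 1 = 2 and tw(G) ≤ 2. For the lower bound, G contains the cycle c–a–d–b–c, so G is not a forest; only forests have treewidth ≤ 1, hence tw(G) ≥ 2. The upper and lower bounds meet at 2, so that is the treewidth.

2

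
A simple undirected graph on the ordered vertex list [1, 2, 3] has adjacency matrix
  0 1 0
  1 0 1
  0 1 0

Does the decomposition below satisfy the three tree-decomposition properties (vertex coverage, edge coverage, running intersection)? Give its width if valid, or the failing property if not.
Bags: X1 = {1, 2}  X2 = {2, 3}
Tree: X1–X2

Vertex coverage: the bags together contain {1, 2, 3}, the full vertex set. Edge coverage: each edge of G has both endpoints in at least one bag. Running intersection: for every vertex, the bags containing it form a connected subtree. All three properties hold, so this is a valid tree decomposition of width max|bag| − 1 = 1, and hence tw(G) ≤ 1.

Yes; width 1.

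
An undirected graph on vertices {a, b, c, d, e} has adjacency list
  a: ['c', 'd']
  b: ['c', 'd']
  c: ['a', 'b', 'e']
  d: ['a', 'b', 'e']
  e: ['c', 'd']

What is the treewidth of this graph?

2

A width-2 tree decomposition is:
Bags: B1 = {b, c, d}  B2 = {a, c, d}  B3 = {c, d, e}
Tree: B1–B2, B2–B3
The largest bag has 3 vertices, giving width 2; this decomposition certifies tw(G) ≤ 2. Since c–b–d–a–c is a cycle in G, G is not acyclic. Forests are exactly the graphs of treewidth ≤ 1, so tw(G) ≥ 2. Hence tw(G) = 2 exactly.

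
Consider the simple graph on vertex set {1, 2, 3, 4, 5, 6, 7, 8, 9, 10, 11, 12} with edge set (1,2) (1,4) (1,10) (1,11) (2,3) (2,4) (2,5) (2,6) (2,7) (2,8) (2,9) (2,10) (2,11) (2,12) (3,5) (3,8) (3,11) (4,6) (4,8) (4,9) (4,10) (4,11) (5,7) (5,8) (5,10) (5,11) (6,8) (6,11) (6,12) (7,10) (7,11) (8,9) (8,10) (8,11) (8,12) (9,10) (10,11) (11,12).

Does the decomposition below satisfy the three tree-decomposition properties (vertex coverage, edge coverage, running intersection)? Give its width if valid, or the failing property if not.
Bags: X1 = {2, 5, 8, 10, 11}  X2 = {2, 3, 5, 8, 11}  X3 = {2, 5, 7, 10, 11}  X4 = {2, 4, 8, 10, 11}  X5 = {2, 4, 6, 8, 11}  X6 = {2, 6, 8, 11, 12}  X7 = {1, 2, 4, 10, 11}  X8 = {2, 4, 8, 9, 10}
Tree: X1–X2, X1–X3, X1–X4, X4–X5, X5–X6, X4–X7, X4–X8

Yes; width 4.

Checking the three conditions: (i) the bags cover all of {1, 2, 3, 4, 5, 6, 7, 8, 9, 10, 11, 12}; (ii) for each edge, some bag contains both endpoints; (iii) the bags containing any fixed vertex form a subtree. All hold, so the decomposition is valid with width 5 − 1 = 4.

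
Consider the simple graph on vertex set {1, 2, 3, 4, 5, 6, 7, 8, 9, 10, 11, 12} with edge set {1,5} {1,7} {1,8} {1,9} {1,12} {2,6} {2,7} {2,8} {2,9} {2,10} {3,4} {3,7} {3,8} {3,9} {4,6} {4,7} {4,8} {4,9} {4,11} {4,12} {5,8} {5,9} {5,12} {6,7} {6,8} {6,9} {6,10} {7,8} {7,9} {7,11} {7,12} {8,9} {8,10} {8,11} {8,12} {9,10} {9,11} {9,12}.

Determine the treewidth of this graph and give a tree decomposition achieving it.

Treewidth 4.
One such decomposition:
Bags: B1 = {4, 6, 7, 8, 9}  B2 = {2, 6, 7, 8, 9}  B3 = {4, 7, 8, 9, 12}  B4 = {4, 7, 8, 9, 11}  B5 = {1, 7, 8, 9, 12}  B6 = {3, 4, 7, 8, 9}  B7 = {2, 6, 8, 9, 10}  B8 = {1, 5, 8, 9, 12}
Tree: B1–B2, B1–B3, B3–B4, B3–B5, B4–B6, B2–B7, B5–B8

Each bag holds 5 vertices, so the decomposition has width 4, which upper-bounds the treewidth. On the other hand G contains the 5-clique {2, 6, 8, 9, 10}. A clique must lie in a single bag of any decomposition, so no decomposition can have width below 4. The upper and lower bounds meet at 4, so that is the treewidth.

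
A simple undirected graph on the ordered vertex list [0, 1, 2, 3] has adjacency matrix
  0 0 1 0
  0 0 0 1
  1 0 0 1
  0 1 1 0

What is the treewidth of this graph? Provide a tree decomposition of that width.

Treewidth 1.
One such decomposition:
Bags: B1 = {0, 2}  B2 = {2, 3}  B3 = {1, 3}
Tree: B1–B2, B2–B3

Every bag has size at most 2, so the width is 2 − 1 = 1 and tw(G) ≤ 1. Since G has at least one edge (e.g. 0–2), it is not an edgeless graph, so tw(G) ≥ 1. Combining the bounds, tw(G) = 1.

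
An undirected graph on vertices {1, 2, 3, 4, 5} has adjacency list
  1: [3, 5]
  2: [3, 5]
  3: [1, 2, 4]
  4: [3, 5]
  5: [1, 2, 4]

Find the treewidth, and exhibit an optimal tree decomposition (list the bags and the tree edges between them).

Every bag has size at most 3, so the width is 3 − 1 = 2 and tw(G) ≤ 2. For the lower bound, G contains the cycle 3–1–5–2–3, so G is not a forest; only forests have treewidth ≤ 1, hence tw(G) ≥ 2. The upper and lower bounds meet at 2, so that is the treewidth.

Treewidth 2.
Bags: B1 = {1, 3, 5}  B2 = {2, 3, 5}  B3 = {3, 4, 5}
Tree: B1–B2, B2–B3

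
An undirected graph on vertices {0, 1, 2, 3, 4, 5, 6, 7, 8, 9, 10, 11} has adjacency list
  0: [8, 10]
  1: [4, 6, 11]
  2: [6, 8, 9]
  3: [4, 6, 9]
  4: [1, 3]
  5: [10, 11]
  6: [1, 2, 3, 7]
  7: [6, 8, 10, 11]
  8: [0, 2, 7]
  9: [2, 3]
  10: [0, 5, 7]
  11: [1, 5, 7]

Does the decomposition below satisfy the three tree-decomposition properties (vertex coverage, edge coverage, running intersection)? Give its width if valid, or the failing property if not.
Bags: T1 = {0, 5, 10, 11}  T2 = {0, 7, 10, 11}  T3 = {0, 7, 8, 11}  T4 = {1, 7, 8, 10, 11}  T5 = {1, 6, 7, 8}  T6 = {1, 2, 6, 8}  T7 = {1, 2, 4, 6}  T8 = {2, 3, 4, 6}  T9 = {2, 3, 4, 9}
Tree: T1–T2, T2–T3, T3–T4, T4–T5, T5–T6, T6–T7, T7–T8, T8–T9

No — bags containing vertex 10 are not connected in the tree.

A tree decomposition must satisfy three properties: every vertex lies in some bag; for every edge, both endpoints lie together in some bag; and for every vertex, the bags containing it form a connected subtree. Here bags containing vertex 10 are not connected in the tree, so the decomposition is invalid.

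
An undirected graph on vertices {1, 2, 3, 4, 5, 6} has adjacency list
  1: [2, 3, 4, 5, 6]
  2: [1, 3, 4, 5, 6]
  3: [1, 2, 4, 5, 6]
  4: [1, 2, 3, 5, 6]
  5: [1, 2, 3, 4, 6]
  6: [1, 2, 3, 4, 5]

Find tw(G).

5

A width-5 tree decomposition is:
Bags: B1 = {1, 2, 3, 4, 5, 6}
Tree: (single bag)
A single bag containing all 6 vertices is trivially a valid decomposition of width 5. On the other hand G contains the 6-clique {1, 2, 3, 4, 5, 6}. A clique must lie in a single bag of any decomposition, so no decomposition can have width below 5. Combining the bounds, tw(G) = 5.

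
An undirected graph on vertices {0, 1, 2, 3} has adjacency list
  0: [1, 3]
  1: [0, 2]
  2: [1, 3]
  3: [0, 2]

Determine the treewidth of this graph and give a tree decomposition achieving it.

Treewidth 2.
Bags: B1 = {0, 2, 3}  B2 = {0, 1, 2}
Tree: B1–B2

The largest bag has 3 vertices, giving width 2; this decomposition certifies tw(G) ≤ 2. The edges 0–3–2–1–0 form a cycle, so G is not a tree and its treewidth is at least 2. Hence tw(G) = 2 exactly.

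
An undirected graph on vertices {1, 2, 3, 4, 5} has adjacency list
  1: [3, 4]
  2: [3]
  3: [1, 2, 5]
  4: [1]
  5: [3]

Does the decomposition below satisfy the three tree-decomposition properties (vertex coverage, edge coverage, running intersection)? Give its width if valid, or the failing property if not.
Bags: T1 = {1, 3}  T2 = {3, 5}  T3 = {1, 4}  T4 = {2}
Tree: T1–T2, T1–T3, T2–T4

No — edge (3,2) lies in no bag.

A tree decomposition must satisfy three properties: every vertex lies in some bag; for every edge, both endpoints lie together in some bag; and for every vertex, the bags containing it form a connected subtree. Here edge (3,2) lies in no bag, so the decomposition is invalid.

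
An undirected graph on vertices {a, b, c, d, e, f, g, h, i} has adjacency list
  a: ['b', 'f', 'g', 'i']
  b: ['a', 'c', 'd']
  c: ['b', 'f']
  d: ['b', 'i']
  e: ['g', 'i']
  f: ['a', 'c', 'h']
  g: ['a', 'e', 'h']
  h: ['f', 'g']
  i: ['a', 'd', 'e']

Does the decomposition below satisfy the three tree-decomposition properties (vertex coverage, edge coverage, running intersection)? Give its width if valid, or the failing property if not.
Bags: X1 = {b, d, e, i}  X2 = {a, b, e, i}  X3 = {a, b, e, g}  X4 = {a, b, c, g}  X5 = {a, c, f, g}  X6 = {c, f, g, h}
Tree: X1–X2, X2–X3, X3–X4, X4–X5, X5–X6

Yes; width 3.

Vertex coverage: the bags together contain {a, b, c, d, e, f, g, h, i}, the full vertex set. Edge coverage: each edge of G has both endpoints in at least one bag. Running intersection: for every vertex, the bags containing it form a connected subtree. All three properties hold, so this is a valid tree decomposition of width max|bag| − 1 = 3, and hence tw(G) ≤ 3.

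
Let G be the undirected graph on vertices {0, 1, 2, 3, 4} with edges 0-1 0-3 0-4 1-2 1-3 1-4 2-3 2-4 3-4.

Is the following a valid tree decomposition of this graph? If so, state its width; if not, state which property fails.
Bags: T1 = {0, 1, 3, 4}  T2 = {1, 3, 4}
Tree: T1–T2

A tree decomposition must satisfy three properties: every vertex lies in some bag; for every edge, both endpoints lie together in some bag; and for every vertex, the bags containing it form a connected subtree. Here vertex 2 appears in no bag, so the decomposition is invalid.

No — vertex 2 appears in no bag.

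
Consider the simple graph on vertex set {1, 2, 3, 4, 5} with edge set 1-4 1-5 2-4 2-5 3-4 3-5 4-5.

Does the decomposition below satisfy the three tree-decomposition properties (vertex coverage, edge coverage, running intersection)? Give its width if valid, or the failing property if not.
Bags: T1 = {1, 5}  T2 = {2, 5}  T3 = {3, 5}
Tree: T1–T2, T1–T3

No — vertex 4 appears in no bag.

A tree decomposition must satisfy three properties: every vertex lies in some bag; for every edge, both endpoints lie together in some bag; and for every vertex, the bags containing it form a connected subtree. Here vertex 4 appears in no bag, so the decomposition is invalid.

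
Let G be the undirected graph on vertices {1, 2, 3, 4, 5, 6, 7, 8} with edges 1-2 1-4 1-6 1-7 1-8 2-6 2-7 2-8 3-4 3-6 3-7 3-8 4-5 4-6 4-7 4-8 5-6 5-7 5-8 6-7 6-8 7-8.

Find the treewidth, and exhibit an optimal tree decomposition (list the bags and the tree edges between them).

The largest bag has 5 vertices, giving width 4; this decomposition certifies tw(G) ≤ 4. Conversely, {1, 2, 6, 7, 8} is a clique of size 5, and the vertices of any clique must share a bag in every tree decomposition; so some bag has ≥ 5 vertices and tw(G) ≥ 4. The upper and lower bounds meet at 4, so that is the treewidth.

Treewidth 4.
Bags: B1 = {1, 4, 6, 7, 8}  B2 = {4, 5, 6, 7, 8}  B3 = {3, 4, 6, 7, 8}  B4 = {1, 2, 6, 7, 8}
Tree: B1–B2, B2–B3, B1–B4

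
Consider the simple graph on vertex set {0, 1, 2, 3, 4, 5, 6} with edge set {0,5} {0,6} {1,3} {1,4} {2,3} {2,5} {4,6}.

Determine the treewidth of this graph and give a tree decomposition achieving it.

Every bag has size at most 3, so the width is 3 − 1 = 2 and tw(G) ≤ 2. For the lower bound, G contains the cycle 0–5–2–3–1–4–6–0, so G is not a forest; only forests have treewidth ≤ 1, hence tw(G) ≥ 2. Combining the bounds, tw(G) = 2.

Treewidth 2.
Bags: B1 = {0, 2, 5}  B2 = {0, 2, 3}  B3 = {0, 1, 3}  B4 = {0, 1, 4}  B5 = {0, 4, 6}
Tree: B1–B2, B2–B3, B3–B4, B4–B5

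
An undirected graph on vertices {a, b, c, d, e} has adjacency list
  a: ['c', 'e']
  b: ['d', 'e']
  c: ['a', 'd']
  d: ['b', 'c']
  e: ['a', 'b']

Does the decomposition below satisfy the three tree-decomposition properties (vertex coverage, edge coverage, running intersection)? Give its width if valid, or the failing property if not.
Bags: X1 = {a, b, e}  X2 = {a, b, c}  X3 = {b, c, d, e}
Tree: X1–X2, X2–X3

No — bags containing vertex e are not connected in the tree.

A tree decomposition must satisfy three properties: every vertex lies in some bag; for every edge, both endpoints lie together in some bag; and for every vertex, the bags containing it form a connected subtree. Here bags containing vertex e are not connected in the tree, so the decomposition is invalid.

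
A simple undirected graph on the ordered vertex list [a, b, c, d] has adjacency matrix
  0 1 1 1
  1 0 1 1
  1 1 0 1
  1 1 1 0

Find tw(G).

3

A width-3 tree decomposition is:
Bags: B1 = {a, b, c, d}
Tree: (single bag)
A single bag containing all 4 vertices is trivially a valid decomposition of width 3. On the other hand G contains the 4-clique {a, b, c, d}. A clique must lie in a single bag of any decomposition, so no decomposition can have width below 3. The upper and lower bounds meet at 3, so that is the treewidth.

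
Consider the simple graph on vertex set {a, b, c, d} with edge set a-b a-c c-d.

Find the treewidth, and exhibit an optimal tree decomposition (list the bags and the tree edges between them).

Every bag has size at most 2, so the width is 2 − 1 = 1 and tw(G) ≤ 1. G has an edge, so its treewidth is at least 1. The upper and lower bounds meet at 1, so that is the treewidth.

Treewidth 1.
One such decomposition:
Bags: B1 = {a, b}  B2 = {a, c}  B3 = {c, d}
Tree: B1–B2, B2–B3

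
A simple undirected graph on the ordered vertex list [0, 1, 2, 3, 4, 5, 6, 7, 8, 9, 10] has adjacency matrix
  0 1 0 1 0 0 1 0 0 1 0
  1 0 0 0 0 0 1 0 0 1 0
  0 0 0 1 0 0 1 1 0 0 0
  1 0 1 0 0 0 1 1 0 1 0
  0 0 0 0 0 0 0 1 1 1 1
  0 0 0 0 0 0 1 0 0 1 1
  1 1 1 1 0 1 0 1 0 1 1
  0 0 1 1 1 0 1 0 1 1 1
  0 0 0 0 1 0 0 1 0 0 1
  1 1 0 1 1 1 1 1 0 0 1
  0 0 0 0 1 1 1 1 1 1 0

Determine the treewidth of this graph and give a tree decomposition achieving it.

Every bag has size at most 4, so the width is 4 − 1 = 3 and tw(G) ≤ 3. For the lower bound, the 4 vertices {4, 7, 8, 10} are pairwise adjacent, and any tree decomposition puts a clique entirely inside one bag — forcing width ≥ 3. The upper and lower bounds meet at 3, so that is the treewidth.

Treewidth 3.
Bags: B1 = {6, 7, 9, 10}  B2 = {3, 6, 7, 9}  B3 = {4, 7, 9, 10}  B4 = {0, 3, 6, 9}  B5 = {2, 3, 6, 7}  B6 = {5, 6, 9, 10}  B7 = {4, 7, 8, 10}  B8 = {0, 1, 6, 9}
Tree: B1–B2, B1–B3, B2–B4, B2–B5, B1–B6, B3–B7, B4–B8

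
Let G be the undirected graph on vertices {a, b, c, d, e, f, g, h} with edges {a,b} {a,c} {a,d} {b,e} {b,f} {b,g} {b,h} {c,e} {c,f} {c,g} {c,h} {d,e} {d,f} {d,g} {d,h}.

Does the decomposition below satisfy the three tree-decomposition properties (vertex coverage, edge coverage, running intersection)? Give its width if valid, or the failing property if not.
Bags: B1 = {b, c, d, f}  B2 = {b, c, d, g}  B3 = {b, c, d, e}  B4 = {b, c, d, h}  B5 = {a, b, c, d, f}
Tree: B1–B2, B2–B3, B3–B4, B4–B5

A tree decomposition must satisfy three properties: every vertex lies in some bag; for every edge, both endpoints lie together in some bag; and for every vertex, the bags containing it form a connected subtree. Here bags containing vertex f are not connected in the tree, so the decomposition is invalid.

No — bags containing vertex f are not connected in the tree.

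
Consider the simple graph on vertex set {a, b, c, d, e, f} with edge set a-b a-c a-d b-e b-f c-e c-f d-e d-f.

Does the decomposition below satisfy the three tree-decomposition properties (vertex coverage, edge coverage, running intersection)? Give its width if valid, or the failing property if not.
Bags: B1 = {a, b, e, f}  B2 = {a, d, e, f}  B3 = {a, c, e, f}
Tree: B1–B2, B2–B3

Yes; width 3.

Checking the three conditions: (i) the bags cover all of {a, b, c, d, e, f}; (ii) for each edge, some bag contains both endpoints; (iii) the bags containing any fixed vertex form a subtree. All hold, so the decomposition is valid with width 4 − 1 = 3.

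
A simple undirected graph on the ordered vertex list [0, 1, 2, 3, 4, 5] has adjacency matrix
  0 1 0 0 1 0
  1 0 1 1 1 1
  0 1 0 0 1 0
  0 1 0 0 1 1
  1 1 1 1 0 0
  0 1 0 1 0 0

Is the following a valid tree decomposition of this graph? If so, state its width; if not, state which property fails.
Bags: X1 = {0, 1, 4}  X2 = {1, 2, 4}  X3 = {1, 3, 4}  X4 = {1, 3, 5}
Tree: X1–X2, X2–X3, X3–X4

Checking the three conditions: (i) the bags cover all of {0, 1, 2, 3, 4, 5}; (ii) for each edge, some bag contains both endpoints; (iii) the bags containing any fixed vertex form a subtree. All hold, so the decomposition is valid with width 3 − 1 = 2.

Yes; width 2.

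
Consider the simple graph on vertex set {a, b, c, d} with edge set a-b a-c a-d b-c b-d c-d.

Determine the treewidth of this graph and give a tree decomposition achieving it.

With just one bag of size 4, the width is 4 − 1 = 3, so tw(G) ≤ 3. Conversely, {a, b, c, d} is a clique of size 4, and the vertices of any clique must share a bag in every tree decomposition; so some bag has ≥ 4 vertices and tw(G) ≥ 3. Therefore the treewidth is 3.

Treewidth 3.
One such decomposition:
Bags: B1 = {a, b, c, d}
Tree: (single bag)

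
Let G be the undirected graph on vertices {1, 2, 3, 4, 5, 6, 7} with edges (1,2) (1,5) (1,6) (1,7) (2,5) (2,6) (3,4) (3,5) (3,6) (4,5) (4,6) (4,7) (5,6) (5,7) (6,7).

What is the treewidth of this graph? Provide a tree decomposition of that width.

Every bag has size at most 4, so the width is 4 − 1 = 3 and tw(G) ≤ 3. For the lower bound, the 4 vertices {1, 2, 5, 6} are pairwise adjacent, and any tree decomposition puts a clique entirely inside one bag — forcing width ≥ 3. Hence tw(G) = 3 exactly.

Treewidth 3.
Bags: B1 = {1, 5, 6, 7}  B2 = {4, 5, 6, 7}  B3 = {1, 2, 5, 6}  B4 = {3, 4, 5, 6}
Tree: B1–B2, B1–B3, B2–B4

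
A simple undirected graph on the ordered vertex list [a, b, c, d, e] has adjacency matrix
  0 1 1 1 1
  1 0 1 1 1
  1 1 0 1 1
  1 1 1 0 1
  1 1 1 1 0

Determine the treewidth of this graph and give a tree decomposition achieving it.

A single bag containing all 5 vertices is trivially a valid decomposition of width 4. On the other hand G contains the 5-clique {a, b, c, d, e}. A clique must lie in a single bag of any decomposition, so no decomposition can have width below 4. Combining the bounds, tw(G) = 4.

Treewidth 4.
One optimal decomposition is:
Bags: B1 = {a, b, c, d, e}
Tree: (single bag)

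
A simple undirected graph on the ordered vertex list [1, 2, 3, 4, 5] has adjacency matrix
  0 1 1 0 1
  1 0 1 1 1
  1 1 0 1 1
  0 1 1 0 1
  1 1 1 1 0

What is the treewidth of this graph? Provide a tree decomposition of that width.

Treewidth 3.
Bags: B1 = {2, 3, 4, 5}  B2 = {1, 2, 3, 5}
Tree: B1–B2

Each bag holds 4 vertices, so the decomposition has width 3, which upper-bounds the treewidth. Conversely, {1, 2, 3, 5} is a clique of size 4, and the vertices of any clique must share a bag in every tree decomposition; so some bag has ≥ 4 vertices and tw(G) ≥ 3. Therefore the treewidth is 3.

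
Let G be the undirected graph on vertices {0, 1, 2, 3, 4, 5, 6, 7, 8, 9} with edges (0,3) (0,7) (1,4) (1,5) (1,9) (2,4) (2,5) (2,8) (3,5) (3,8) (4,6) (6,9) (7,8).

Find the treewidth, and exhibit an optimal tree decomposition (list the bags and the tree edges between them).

Each bag holds 3 vertices, so the decomposition has width 2, which upper-bounds the treewidth. The edges 7–0–3–8–7 form a cycle, so G is not a tree and its treewidth is at least 2. The upper and lower bounds meet at 2, so that is the treewidth.

Treewidth 2.
One optimal decomposition is:
Bags: B1 = {0, 7, 8}  B2 = {0, 3, 8}  B3 = {2, 3, 8}  B4 = {2, 3, 5}  B5 = {2, 4, 5}  B6 = {1, 4, 5}  B7 = {1, 4, 6}  B8 = {1, 6, 9}
Tree: B1–B2, B2–B3, B3–B4, B4–B5, B5–B6, B6–B7, B7–B8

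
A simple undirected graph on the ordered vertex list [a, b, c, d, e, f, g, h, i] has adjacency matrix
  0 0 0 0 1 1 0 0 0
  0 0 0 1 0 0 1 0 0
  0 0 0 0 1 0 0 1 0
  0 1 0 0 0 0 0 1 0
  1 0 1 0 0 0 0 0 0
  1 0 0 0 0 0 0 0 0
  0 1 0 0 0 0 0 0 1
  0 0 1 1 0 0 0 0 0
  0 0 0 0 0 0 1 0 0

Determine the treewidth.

1

A width-1 tree decomposition is:
Bags: B1 = {a, f}  B2 = {a, e}  B3 = {c, e}  B4 = {c, h}  B5 = {d, h}  B6 = {b, d}  B7 = {b, g}  B8 = {g, i}
Tree: B1–B2, B2–B3, B3–B4, B4–B5, B5–B6, B6–B7, B7–B8
The largest bag has 2 vertices, giving width 1; this decomposition certifies tw(G) ≤ 1. Any graph with an edge has treewidth ≥ 1, and G has the edge f–a. Hence tw(G) = 1 exactly.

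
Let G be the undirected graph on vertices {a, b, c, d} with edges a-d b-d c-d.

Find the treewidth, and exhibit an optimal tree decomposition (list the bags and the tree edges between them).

The largest bag has 2 vertices, giving width 1; this decomposition certifies tw(G) ≤ 1. G has an edge, so its treewidth is at least 1. Combining the bounds, tw(G) = 1.

Treewidth 1.
Bags: B1 = {b, d}  B2 = {a, d}  B3 = {c, d}
Tree: B1–B2, B1–B3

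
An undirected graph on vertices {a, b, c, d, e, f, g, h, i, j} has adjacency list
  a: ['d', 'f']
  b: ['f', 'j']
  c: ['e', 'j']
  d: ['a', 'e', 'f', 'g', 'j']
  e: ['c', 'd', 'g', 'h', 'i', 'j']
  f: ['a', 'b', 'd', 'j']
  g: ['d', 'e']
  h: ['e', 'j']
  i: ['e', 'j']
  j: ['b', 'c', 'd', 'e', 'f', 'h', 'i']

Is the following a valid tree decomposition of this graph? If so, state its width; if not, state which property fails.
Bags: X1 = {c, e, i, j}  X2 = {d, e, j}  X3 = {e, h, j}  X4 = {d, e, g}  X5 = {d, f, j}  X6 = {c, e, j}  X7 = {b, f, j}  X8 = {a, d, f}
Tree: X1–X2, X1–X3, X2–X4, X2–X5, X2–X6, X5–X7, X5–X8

A tree decomposition must satisfy three properties: every vertex lies in some bag; for every edge, both endpoints lie together in some bag; and for every vertex, the bags containing it form a connected subtree. Here bags containing vertex c are not connected in the tree, so the decomposition is invalid.

No — bags containing vertex c are not connected in the tree.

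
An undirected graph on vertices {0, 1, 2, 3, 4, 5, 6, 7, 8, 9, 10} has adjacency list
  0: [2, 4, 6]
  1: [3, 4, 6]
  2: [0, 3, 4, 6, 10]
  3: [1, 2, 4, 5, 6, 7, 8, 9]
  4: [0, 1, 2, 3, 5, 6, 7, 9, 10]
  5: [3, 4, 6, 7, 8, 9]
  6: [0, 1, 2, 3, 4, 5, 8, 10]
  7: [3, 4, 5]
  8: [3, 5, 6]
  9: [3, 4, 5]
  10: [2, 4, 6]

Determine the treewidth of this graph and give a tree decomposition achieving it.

Every bag has size at most 4, so the width is 4 − 1 = 3 and tw(G) ≤ 3. For the lower bound, the 4 vertices {3, 5, 6, 8} are pairwise adjacent, and any tree decomposition puts a clique entirely inside one bag — forcing width ≥ 3. Therefore the treewidth is 3.

Treewidth 3.
One such decomposition:
Bags: B1 = {3, 4, 5, 6}  B2 = {3, 4, 5, 7}  B3 = {2, 3, 4, 6}  B4 = {3, 5, 6, 8}  B5 = {0, 2, 4, 6}  B6 = {2, 4, 6, 10}  B7 = {1, 3, 4, 6}  B8 = {3, 4, 5, 9}
Tree: B1–B2, B1–B3, B1–B4, B3–B5, B3–B6, B1–B7, B2–B8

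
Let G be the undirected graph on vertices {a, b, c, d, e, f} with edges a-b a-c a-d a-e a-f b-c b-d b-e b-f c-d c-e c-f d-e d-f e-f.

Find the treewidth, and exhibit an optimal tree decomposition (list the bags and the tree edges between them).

Treewidth 5.
One such decomposition:
Bags: B1 = {a, b, c, d, e, f}
Tree: (single bag)

With just one bag of size 6, the width is 6 − 1 = 5, so tw(G) ≤ 5. On the other hand G contains the 6-clique {a, b, c, d, e, f}. A clique must lie in a single bag of any decomposition, so no decomposition can have width below 5. Hence tw(G) = 5 exactly.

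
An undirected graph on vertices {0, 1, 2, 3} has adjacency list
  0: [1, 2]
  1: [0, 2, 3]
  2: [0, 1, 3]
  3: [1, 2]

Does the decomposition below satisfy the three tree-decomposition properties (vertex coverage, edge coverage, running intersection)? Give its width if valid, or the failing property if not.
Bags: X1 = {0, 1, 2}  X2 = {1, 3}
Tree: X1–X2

No — edge (2,3) lies in no bag.

A tree decomposition must satisfy three properties: every vertex lies in some bag; for every edge, both endpoints lie together in some bag; and for every vertex, the bags containing it form a connected subtree. Here edge (2,3) lies in no bag, so the decomposition is invalid.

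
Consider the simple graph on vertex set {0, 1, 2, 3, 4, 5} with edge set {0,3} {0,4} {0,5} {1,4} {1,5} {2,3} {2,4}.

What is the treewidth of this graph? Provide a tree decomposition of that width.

Every bag has size at most 3, so the width is 3 − 1 = 2 and tw(G) ≤ 2. The edges 2–3–0–4–2 form a cycle, so G is not a tree and its treewidth is at least 2. Therefore the treewidth is 2.

Treewidth 2.
One optimal decomposition is:
Bags: B1 = {2, 3, 4}  B2 = {0, 3, 4}  B3 = {0, 1, 4}  B4 = {0, 1, 5}
Tree: B1–B2, B2–B3, B3–B4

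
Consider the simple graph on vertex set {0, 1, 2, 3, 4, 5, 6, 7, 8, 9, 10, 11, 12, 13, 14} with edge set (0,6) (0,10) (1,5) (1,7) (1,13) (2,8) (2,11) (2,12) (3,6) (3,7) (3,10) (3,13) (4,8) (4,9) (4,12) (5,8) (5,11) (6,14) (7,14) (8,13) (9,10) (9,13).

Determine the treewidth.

A width-3 tree decomposition is:
Bags: B1 = {0, 6, 10, 14}  B2 = {3, 6, 10, 14}  B3 = {3, 7, 10, 14}  B4 = {3, 7, 9, 10}  B5 = {3, 7, 9, 13}  B6 = {1, 7, 9, 13}  B7 = {1, 4, 9, 13}  B8 = {1, 4, 8, 13}  B9 = {1, 4, 5, 8}  B10 = {4, 5, 8, 12}  B11 = {2, 5, 8, 12}  B12 = {2, 5, 11, 12}
Tree: B1–B2, B2–B3, B3–B4, B4–B5, B5–B6, B6–B7, B7–B8, B8–B9, B9–B10, B10–B11, B11–B12
Each bag holds 4 vertices, so the decomposition has width 3, which upper-bounds the treewidth. For the lower bound: the 4 vertex sets {0,6,14}, {10}, {3}, {1,7,9,13} are disjoint, each induces a connected subgraph, and every pair is joined by at least one edge of G. Contracting each set to a single vertex therefore yields K_{4} as a minor, and since treewidth is minor-monotone, tw(G) ≥ tw(K_{4}) = 3. Therefore the treewidth is 3.

3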